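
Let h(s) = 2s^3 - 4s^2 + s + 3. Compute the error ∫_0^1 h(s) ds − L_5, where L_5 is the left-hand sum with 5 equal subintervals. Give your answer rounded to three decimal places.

Exact integral: ∫_0^1 h(s) ds ≈ 2.66667.
L_5 = 2.76.
Error ≈ 2.66667 − 2.76 ≈ -0.093.

-0.093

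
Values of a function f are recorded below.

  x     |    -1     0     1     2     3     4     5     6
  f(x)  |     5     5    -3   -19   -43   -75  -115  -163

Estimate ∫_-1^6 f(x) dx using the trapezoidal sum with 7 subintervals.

-329

Δx = 1.
T_7 = (1/2)·[5 + 2·5 + 2·(-3) + 2·(-19) + 2·(-43) + 2·(-75) + 2·(-115) + (-163)] = -329.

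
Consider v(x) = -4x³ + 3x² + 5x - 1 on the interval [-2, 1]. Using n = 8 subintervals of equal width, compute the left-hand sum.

19.7578125

Δx = (1 − (-2))/8 = 0.375.
Left endpoints: -2, -1.625, -1.25, -0.875, -0.5, -0.125, 0.25, 0.625.
v(-2) = 33, v(-1.625) = 15.9609375, v(-1.25) = 5.25, v(-0.875) = -0.3984375, v(-0.5) = -2.25, v(-0.125) = -1.5703125, v(0.25) = 0.375, v(0.625) = 2.3203125.
Sum = Δx · [v(-2) + v(-1.625) + v(-1.25) + ...].
Sum = 19.7578125.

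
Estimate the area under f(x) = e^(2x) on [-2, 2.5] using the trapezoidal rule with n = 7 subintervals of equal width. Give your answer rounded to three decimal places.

Δx = (2.5 − (-2))/7 = 9/14.
f(-2) ≈ 0.018, f(-19/14) ≈ 0.066, f(-5/7) ≈ 0.240, f(-1/14) ≈ 0.867, f(4/7) ≈ 3.136, f(17/14) ≈ 11.343, f(13/7) ≈ 41.029, f(2.5) ≈ 148.413.
T_7 = (Δx/2)·[f(x_0) + 2f(x_1) + ... + 2f(x_{6}) + f(x_7)].
Sum ≈ 84.148.

84.148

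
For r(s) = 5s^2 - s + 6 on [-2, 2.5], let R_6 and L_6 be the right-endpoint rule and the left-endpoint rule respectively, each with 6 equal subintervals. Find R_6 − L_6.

5.0625

R_6 = 69.890625.
L_6 = 64.828125.
R_6 − L_6 = 5.0625.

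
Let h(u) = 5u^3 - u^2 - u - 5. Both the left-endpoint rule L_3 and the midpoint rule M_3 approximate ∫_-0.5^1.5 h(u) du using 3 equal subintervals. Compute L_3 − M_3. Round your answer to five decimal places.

-3.05556

L_3 ≈ -9.4537037.
M_3 ≈ -6.3981481.
L_3 − M_3 ≈ -3.05556.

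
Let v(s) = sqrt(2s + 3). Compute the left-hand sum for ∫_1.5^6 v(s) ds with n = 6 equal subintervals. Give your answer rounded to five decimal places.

Δs = (6 − 1.5)/6 = 0.75.
Left endpoints: 1.5, 2.25, 3, 3.75, 4.5, 5.25.
v(1.5) ≈ 2.44949, v(2.25) ≈ 2.73861, v(3) ≈ 3.00000, v(3.75) ≈ 3.24037, v(4.5) ≈ 3.46410, v(5.25) ≈ 3.67423.
Sum = Δs · [v(1.5) + v(2.25) + v(3) + ...].
Sum ≈ 13.92511.

13.92511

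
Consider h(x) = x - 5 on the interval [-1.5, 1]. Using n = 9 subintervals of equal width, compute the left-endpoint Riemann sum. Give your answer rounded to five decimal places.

Δx = (1 − (-1.5))/9 = 5/18.
Left endpoints: -1.5, -11/9, -17/18, -2/3, -7/18, -1/9, 1/6, 4/9, 13/18.
h(-1.5) = -6.5, h(-11/9) = -56/9, h(-17/18) = -107/18, h(-2/3) = -17/3, h(-7/18) = -97/18, h(-1/9) = -46/9, h(1/6) = -29/6, h(4/9) = -41/9, h(13/18) = -77/18.
Sum = Δx · [h(-1.5) + h(-11/9) + h(-17/18) + ...].
Sum ≈ -13.47222.

-13.47222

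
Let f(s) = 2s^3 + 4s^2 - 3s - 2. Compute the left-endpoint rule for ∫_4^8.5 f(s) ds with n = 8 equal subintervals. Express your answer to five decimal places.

Δs = (8.5 − 4)/8 = 0.5625.
Left endpoints: 4, 4.5625, 5.125, 5.6875, 6.25, 6.8125, 7.375, 7.9375.
f(4) = 178, f(4.5625) = 527417/2048, f(5.125) = 356.91015625, f(5.6875) = 979523/2048, f(6.25) = 623.78125, f(6.8125) = 1629269/2048, f(7.375) = 995.69921875, f(7.9375) = 2511647/2048.
Sum = Δs · [f(4) + f(4.5625) + f(5.125) + ...].
Sum ≈ 2763.07471.

2763.07471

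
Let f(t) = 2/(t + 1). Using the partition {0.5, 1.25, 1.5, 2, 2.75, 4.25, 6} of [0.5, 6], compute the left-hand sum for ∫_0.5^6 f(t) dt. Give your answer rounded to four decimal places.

3.5889

Subinterval widths: 0.75, 0.25, 0.5, 0.75, 1.5, 1.75.
Left endpoints: 0.5, 1.25, 1.5, 2, 2.75, 4.25.
f(0.5) = 4/3, f(1.25) = 8/9, f(1.5) = 0.8, f(2) = 2/3, f(2.75) = 8/15, f(4.25) = 8/21.
Sum = Σ Δt_i · f(t_i).
Sum ≈ 3.5889.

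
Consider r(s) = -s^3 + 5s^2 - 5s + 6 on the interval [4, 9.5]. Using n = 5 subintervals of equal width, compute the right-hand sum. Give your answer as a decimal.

-1066.8075

Δs = (9.5 − 4)/5 = 1.1.
Right endpoints: 5.1, 6.2, 7.3, 8.4, 9.5.
r(5.1) = -22.101, r(6.2) = -71.128, r(7.3) = -153.067, r(8.4) = -275.904, r(9.5) = -447.625.
Sum = Δs · [r(5.1) + r(6.2) + r(7.3) + r(8.4) + r(9.5)].
Sum = -1066.8075.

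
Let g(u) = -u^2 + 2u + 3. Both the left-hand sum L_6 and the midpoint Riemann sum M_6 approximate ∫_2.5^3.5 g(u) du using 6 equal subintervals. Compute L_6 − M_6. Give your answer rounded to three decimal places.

L_6 ≈ 0.24537.
M_6 ≈ -0.08102.
L_6 − M_6 ≈ 0.326.

0.326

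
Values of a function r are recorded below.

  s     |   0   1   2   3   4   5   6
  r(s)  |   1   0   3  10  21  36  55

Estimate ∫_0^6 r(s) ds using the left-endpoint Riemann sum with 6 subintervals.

Δs = 1.
Sum = 1·[1 + 0 + 3 + 10 + 21 + 36] = 71.

71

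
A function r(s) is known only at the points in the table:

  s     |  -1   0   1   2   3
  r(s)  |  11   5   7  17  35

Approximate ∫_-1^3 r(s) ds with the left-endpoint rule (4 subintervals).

40

Δs = 1.
Sum = 1·[11 + 5 + 7 + 17] = 40.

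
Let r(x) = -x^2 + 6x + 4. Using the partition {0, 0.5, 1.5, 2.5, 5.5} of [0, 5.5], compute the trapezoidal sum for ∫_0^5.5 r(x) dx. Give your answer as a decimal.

52.4375

Subinterval widths: 0.5, 1, 1, 3.
r(0) = 4, r(0.5) = 6.75, r(1.5) = 10.75, r(2.5) = 12.75, r(5.5) = 6.75.
On each subinterval the trapezoid contributes (Δx_i/2)·[r(x_{i-1}) + r(x_i)].
Sum = 52.4375.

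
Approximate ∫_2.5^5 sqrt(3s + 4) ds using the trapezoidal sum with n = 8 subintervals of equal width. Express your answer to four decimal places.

9.7371

Δs = (5 − 2.5)/8 = 0.3125.
f(2.5) ≈ 3.3912, f(2.8125) ≈ 3.5267, f(3.125) ≈ 3.6572, f(3.4375) ≈ 3.7832, f(3.75) ≈ 3.9051, f(4.0625) ≈ 4.0234, f(4.375) ≈ 4.1382, f(4.6875) ≈ 4.2500, f(5) ≈ 4.3589.
T_8 = (Δs/2)·[f(s_0) + 2f(s_1) + ... + 2f(s_{7}) + f(s_8)].
Sum ≈ 9.7371.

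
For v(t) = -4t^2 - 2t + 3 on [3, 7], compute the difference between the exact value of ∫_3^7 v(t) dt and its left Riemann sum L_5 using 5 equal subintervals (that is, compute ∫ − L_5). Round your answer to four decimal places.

Exact integral: ∫_3^7 v(t) dt ≈ -449.333333.
L_5 = -383.84.
Error ≈ -449.333333 − (-383.84) ≈ -65.4933.

-65.4933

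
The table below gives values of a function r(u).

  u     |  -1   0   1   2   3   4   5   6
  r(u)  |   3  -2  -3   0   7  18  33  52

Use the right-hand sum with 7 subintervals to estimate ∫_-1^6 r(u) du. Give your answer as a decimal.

Δu = 1.
Sum = 1·[(-2) + (-3) + 0 + 7 + 18 + 33 + 52] = 105.

105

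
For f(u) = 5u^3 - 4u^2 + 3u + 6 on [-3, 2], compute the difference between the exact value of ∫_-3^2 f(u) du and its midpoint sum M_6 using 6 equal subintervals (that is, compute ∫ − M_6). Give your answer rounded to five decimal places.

Exact integral: ∫_-3^2 f(u) du ≈ -105.4166667.
M_6 ≈ -102.0891204.
Error ≈ -105.4166667 − (-102.0891204) ≈ -3.32755.

-3.32755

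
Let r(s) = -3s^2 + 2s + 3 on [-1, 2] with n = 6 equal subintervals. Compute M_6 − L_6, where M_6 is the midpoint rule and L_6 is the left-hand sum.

M_6 = 3.1875.
L_6 = 3.375.
M_6 − L_6 = -0.1875.

-0.1875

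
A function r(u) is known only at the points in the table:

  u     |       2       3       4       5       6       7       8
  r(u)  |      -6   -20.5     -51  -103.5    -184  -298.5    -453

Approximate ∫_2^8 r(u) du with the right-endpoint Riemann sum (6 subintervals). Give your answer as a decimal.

-1110.5

Δu = 1.
Sum = 1·[(-20.5) + (-51) + (-103.5) + (-184) + (-298.5) + (-453)] = -1110.5.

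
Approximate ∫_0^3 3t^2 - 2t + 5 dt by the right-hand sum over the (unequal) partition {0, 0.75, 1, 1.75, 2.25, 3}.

40.75

Subinterval widths: 0.75, 0.25, 0.75, 0.5, 0.75.
Right endpoints: 0.75, 1, 1.75, 2.25, 3.
f(0.75) = 5.1875, f(1) = 6, f(1.75) = 10.6875, f(2.25) = 15.6875, f(3) = 26.
Sum = Σ Δt_i · f(t_i).
Sum = 40.75.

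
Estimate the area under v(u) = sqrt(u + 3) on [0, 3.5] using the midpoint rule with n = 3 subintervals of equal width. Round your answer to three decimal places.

7.589

Δu = (3.5 − 0)/3 = 7/6.
Midpoints: 7/12, 1.75, 35/12.
v(7/12) ≈ 1.893, v(1.75) ≈ 2.179, v(35/12) ≈ 2.432.
Sum = Δu · [v(7/12) + v(1.75) + v(35/12)].
Sum ≈ 7.589.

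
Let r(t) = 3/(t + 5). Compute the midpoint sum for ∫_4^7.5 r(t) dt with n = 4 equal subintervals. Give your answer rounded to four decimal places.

0.9849

Δt = (7.5 − 4)/4 = 0.875.
Midpoints: 4.4375, 5.3125, 6.1875, 7.0625.
r(4.4375) = 48/151, r(5.3125) = 16/55, r(6.1875) = 48/179, r(7.0625) = 48/193.
Sum = Δt · [r(4.4375) + r(5.3125) + r(6.1875) + r(7.0625)].
Sum ≈ 0.9849.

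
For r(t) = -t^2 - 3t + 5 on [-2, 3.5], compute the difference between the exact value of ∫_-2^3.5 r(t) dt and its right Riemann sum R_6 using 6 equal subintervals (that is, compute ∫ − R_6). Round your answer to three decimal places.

12.114

Exact integral: ∫_-2^3.5 r(t) dt ≈ -1.83333.
R_6 ≈ -13.94734.
Error ≈ -1.83333 − (-13.94734) ≈ 12.114.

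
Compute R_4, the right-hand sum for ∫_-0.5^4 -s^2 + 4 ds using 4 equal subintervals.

-13.18359375

Δs = (4 − (-0.5))/4 = 1.125.
Right endpoints: 0.625, 1.75, 2.875, 4.
f(0.625) = 3.609375, f(1.75) = 0.9375, f(2.875) = -4.265625, f(4) = -12.
Sum = Δs · [f(0.625) + f(1.75) + f(2.875) + f(4)].
Sum = -13.18359375.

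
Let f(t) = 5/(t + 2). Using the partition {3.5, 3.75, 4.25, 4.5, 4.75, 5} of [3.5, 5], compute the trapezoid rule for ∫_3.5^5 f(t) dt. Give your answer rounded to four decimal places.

Subinterval widths: 0.25, 0.5, 0.25, 0.25, 0.25.
f(3.5) = 10/11, f(3.75) = 20/23, f(4.25) = 0.8, f(4.5) = 10/13, f(4.75) = 20/27, f(5) = 5/7.
On each subinterval the trapezoid contributes (Δt_i/2)·[f(t_{i-1}) + f(t_i)].
Sum ≈ 1.2065.

1.2065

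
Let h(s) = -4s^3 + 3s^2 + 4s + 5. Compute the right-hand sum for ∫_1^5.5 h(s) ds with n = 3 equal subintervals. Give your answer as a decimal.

Δs = (5.5 − 1)/3 = 1.5.
Right endpoints: 2.5, 4, 5.5.
h(2.5) = -28.75, h(4) = -187, h(5.5) = -547.75.
Sum = Δs · [h(2.5) + h(4) + h(5.5)].
Sum = -1145.25.

-1145.25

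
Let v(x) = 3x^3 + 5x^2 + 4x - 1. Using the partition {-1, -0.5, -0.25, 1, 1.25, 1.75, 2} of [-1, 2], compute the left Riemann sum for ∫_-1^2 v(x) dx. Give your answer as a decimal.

16.734375

Subinterval widths: 0.5, 0.25, 1.25, 0.25, 0.5, 0.25.
Left endpoints: -1, -0.5, -0.25, 1, 1.25, 1.75.
v(-1) = -3, v(-0.5) = -2.125, v(-0.25) = -1.734375, v(1) = 11, v(1.25) = 17.671875, v(1.75) = 37.390625.
Sum = Σ Δx_i · v(x_i).
Sum = 16.734375.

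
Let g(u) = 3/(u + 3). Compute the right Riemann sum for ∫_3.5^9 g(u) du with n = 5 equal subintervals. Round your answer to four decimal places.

1.7280

Δu = (9 − 3.5)/5 = 1.1.
Right endpoints: 4.6, 5.7, 6.8, 7.9, 9.
g(4.6) = 15/38, g(5.7) = 10/29, g(6.8) = 15/49, g(7.9) = 30/109, g(9) = 0.25.
Sum = Δu · [g(4.6) + g(5.7) + g(6.8) + g(7.9) + g(9)].
Sum ≈ 1.7280.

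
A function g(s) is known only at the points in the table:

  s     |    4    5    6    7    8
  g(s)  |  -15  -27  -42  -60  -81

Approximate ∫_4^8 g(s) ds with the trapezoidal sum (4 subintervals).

-177

Δs = 1.
T_4 = (1/2)·[(-15) + 2·(-27) + 2·(-42) + 2·(-60) + (-81)] = -177.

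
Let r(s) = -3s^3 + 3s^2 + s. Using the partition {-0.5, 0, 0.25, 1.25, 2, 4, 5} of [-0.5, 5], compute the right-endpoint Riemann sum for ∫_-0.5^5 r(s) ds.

Subinterval widths: 0.5, 0.25, 1, 0.75, 2, 1.
Right endpoints: 0, 0.25, 1.25, 2, 4, 5.
r(0) = 0, r(0.25) = 0.390625, r(1.25) = 0.078125, r(2) = -10, r(4) = -140, r(5) = -295.
Sum = Σ Δs_i · r(s_i).
Sum = -582.32421875.

-582.32421875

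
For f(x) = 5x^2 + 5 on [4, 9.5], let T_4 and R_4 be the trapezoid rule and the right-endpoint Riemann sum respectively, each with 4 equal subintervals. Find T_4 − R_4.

T_4 = 1358.45703125.
R_4 = 1613.69140625.
T_4 − R_4 = -255.234375.

-255.234375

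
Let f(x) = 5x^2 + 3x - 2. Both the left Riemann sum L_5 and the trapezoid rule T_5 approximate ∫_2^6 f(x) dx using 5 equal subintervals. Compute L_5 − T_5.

-68.8

L_5 = 320.
T_5 = 388.8.
L_5 − T_5 = -68.8.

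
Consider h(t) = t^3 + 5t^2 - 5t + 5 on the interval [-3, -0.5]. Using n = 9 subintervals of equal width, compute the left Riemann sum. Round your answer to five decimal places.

Δt = (-0.5 − (-3))/9 = 5/18.
Left endpoints: -3, -49/18, -22/9, -13/6, -17/9, -29/18, -4/3, -19/18, -7/9.
h(-3) = 38, h(-49/18) = 206981/5832, h(-22/9) = 23687/729, h(-13/6) = 6293/216, h(-17/9) = 18622/729, h(-29/18) = 127441/5832, h(-4/3) = 491/27, h(-19/18) = 85571/5832, h(-7/9) = 8342/729.
Sum = Δt · [h(-3) + h(-49/18) + h(-22/9) + ...].
Sum ≈ 63.00412.

63.00412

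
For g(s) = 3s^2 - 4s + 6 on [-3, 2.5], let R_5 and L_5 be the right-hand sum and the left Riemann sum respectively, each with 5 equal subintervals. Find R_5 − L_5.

-33.275

R_5 = 67.815.
L_5 = 101.09.
R_5 − L_5 = -33.275.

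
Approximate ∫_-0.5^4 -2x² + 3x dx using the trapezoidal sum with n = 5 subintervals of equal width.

-20.34

Δx = (4 − (-0.5))/5 = 0.9.
f(-0.5) = -2, f(0.4) = 0.88, f(1.3) = 0.52, f(2.2) = -3.08, f(3.1) = -9.92, f(4) = -20.
T_5 = (Δx/2)·[f(x_0) + 2f(x_1) + ... + 2f(x_{4}) + f(x_5)].
Sum = -20.34.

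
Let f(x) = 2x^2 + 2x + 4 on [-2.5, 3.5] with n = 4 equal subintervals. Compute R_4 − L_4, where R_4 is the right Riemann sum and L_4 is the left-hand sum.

36

R_4 = 91.5.
L_4 = 55.5.
R_4 − L_4 = 36.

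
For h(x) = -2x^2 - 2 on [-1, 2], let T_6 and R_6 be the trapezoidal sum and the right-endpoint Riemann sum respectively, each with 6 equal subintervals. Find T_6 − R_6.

1.5

T_6 = -12.25.
R_6 = -13.75.
T_6 − R_6 = 1.5.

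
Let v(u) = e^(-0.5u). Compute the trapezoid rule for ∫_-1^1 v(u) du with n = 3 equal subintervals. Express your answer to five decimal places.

2.10365

Δu = (1 − (-1))/3 = 2/3.
v(-1) ≈ 1.64872, v(-1/3) ≈ 1.18136, v(1/3) ≈ 0.84648, v(1) ≈ 0.60653.
T_3 = (Δu/2)·[v(u_0) + 2v(u_1) + 2v(u_2) + v(u_3)].
Sum ≈ 2.10365.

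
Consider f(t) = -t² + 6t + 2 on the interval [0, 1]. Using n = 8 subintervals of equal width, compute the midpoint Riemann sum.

Δt = (1 − 0)/8 = 0.125.
Midpoints: 0.0625, 0.1875, 0.3125, 0.4375, 0.5625, 0.6875, 0.8125, 0.9375.
f(0.0625) = 2.37109375, f(0.1875) = 3.08984375, f(0.3125) = 3.77734375, f(0.4375) = 4.43359375, f(0.5625) = 5.05859375, f(0.6875) = 5.65234375, f(0.8125) = 6.21484375, f(0.9375) = 6.74609375.
Sum = Δt · [f(0.0625) + f(0.1875) + f(0.3125) + ...].
Sum = 4.66796875.

4.66796875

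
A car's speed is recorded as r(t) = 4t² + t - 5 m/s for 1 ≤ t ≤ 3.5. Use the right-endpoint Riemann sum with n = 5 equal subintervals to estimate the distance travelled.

Δt = (3.5 − 1)/5 = 0.5.
Right endpoints: 1.5, 2, 2.5, 3, 3.5.
r(1.5) = 5.5, r(2) = 13, r(2.5) = 22.5, r(3) = 34, r(3.5) = 47.5.
Sum = Δt · [r(1.5) + r(2) + r(2.5) + r(3) + r(3.5)].
Sum = 61.25.

61.25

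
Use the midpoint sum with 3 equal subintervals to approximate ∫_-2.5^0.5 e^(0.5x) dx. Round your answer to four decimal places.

1.9744

Δx = (0.5 − (-2.5))/3 = 1.
Midpoints: -2, -1, 0.
f(-2) ≈ 0.3679, f(-1) ≈ 0.6065, f(0) ≈ 1.0000.
Sum = Δx · [f(-2) + f(-1) + f(0)].
Sum ≈ 1.9744.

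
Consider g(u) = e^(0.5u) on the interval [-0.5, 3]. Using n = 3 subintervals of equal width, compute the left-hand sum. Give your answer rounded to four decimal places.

5.4546

Δu = (3 − (-0.5))/3 = 7/6.
Left endpoints: -0.5, 2/3, 11/6.
g(-0.5) ≈ 0.7788, g(2/3) ≈ 1.3956, g(11/6) ≈ 2.5009.
Sum = Δu · [g(-0.5) + g(2/3) + g(11/6)].
Sum ≈ 5.4546.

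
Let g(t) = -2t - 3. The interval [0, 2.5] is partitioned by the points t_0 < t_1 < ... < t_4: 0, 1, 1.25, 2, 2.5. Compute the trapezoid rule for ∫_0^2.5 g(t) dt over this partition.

-13.75

Subinterval widths: 1, 0.25, 0.75, 0.5.
g(0) = -3, g(1) = -5, g(1.25) = -5.5, g(2) = -7, g(2.5) = -8.
On each subinterval the trapezoid contributes (Δt_i/2)·[g(t_{i-1}) + g(t_i)].
Sum = -13.75.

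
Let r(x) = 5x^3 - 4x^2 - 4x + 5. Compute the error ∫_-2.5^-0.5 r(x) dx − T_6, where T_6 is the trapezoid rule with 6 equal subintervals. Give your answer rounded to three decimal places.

Exact integral: ∫_-2.5^-0.5 r(x) dx ≈ -47.41667.
T_6 ≈ -48.39815.
Error ≈ -47.41667 − (-48.39815) ≈ 0.981.

0.981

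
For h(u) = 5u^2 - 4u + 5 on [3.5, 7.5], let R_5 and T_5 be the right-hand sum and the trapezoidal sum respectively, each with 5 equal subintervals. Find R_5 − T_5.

81.6

R_5 = 647.4.
T_5 = 565.8.
R_5 − T_5 = 81.6.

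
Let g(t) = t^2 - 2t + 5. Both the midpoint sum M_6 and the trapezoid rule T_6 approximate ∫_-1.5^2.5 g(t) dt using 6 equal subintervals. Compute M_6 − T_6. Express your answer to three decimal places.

M_6 ≈ 22.18519.
T_6 ≈ 22.62963.
M_6 − T_6 ≈ -0.444.

-0.444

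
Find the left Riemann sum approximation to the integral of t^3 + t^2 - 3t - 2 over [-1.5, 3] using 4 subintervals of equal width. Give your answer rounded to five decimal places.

Δt = (3 − (-1.5))/4 = 1.125.
Left endpoints: -1.5, -0.375, 0.75, 1.875.
f(-1.5) = 1.375, f(-0.375) = -403/512, f(0.75) = -3.265625, f(1.875) = 1271/512.
Sum = Δt · [f(-1.5) + f(-0.375) + f(0.75) + f(1.875)].
Sum ≈ -0.21973.

-0.21973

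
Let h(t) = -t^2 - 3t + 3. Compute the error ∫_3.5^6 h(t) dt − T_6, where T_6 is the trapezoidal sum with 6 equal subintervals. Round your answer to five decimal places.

Exact integral: ∫_3.5^6 h(t) dt ≈ -85.8333333.
T_6 ≈ -85.9056713.
Error ≈ -85.8333333 − (-85.9056713) ≈ 0.07234.

0.07234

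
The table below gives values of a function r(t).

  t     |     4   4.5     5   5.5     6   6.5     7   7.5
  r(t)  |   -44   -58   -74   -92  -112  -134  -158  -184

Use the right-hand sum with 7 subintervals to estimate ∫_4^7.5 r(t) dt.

Δt = 0.5.
Sum = 0.5·[(-58) + (-74) + (-92) + (-112) + (-134) + (-158) + (-184)] = -406.

-406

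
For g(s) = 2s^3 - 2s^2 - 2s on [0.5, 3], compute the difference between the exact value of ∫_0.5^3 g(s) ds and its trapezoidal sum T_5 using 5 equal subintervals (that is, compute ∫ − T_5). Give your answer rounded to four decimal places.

-0.8854

Exact integral: ∫_0.5^3 g(s) ds ≈ 13.802083.
T_5 = 14.6875.
Error ≈ 13.802083 − 14.6875 ≈ -0.8854.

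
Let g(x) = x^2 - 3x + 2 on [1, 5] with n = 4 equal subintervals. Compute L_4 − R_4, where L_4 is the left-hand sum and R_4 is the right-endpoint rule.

L_4 = 8.
R_4 = 20.
L_4 − R_4 = -12.

-12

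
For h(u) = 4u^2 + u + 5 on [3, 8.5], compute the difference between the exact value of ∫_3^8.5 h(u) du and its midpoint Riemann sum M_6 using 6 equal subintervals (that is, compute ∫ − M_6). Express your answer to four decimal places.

1.5405

Exact integral: ∫_3^8.5 h(u) du ≈ 841.958333.
M_6 ≈ 840.417824.
Error ≈ 841.958333 − 840.417824 ≈ 1.5405.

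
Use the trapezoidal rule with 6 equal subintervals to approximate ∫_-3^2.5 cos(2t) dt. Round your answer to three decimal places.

-0.435

Δt = (2.5 − (-3))/6 = 11/12.
f(-3) ≈ 0.960, f(-25/12) ≈ -0.519, f(-7/6) ≈ -0.691, f(-0.25) ≈ 0.878, f(2/3) ≈ 0.235, f(19/12) ≈ -1.000, f(2.5) ≈ 0.284.
T_6 = (Δt/2)·[f(t_0) + 2f(t_1) + ... + 2f(t_{5}) + f(t_6)].
Sum ≈ -0.435.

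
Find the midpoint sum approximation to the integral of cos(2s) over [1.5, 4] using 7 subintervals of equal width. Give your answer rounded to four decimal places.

Δs = (4 − 1.5)/7 = 5/14.
Midpoints: 47/28, 57/28, 67/28, 2.75, 87/28, 97/28, 107/28.
f(47/28) ≈ -0.9769, f(57/28) ≈ -0.5980, f(67/28) ≈ 0.0733, f(2.75) ≈ 0.7087, f(87/28) ≈ 0.9976, f(97/28) ≈ 0.7989, f(107/28) ≈ 0.2096.
Sum = Δs · [f(47/28) + f(57/28) + f(67/28) + ...].
Sum ≈ 0.4333.

0.4333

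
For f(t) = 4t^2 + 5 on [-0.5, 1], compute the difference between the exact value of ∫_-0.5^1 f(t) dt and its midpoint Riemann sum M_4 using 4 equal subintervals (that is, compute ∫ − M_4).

Exact integral: ∫_-0.5^1 f(t) dt = 9.
M_4 = 8.9296875.
Error = 9 − 8.9296875 = 0.0703125.

0.0703125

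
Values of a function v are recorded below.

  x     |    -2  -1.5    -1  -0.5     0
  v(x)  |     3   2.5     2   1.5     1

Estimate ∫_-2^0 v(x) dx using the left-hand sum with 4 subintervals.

4.5

Δx = 0.5.
Sum = 0.5·[3 + 2.5 + 2 + 1.5] = 4.5.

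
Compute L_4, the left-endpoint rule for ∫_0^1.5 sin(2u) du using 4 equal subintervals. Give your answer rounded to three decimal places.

Δu = (1.5 − 0)/4 = 0.375.
Left endpoints: 0, 0.375, 0.75, 1.125.
f(0) ≈ 0.000, f(0.375) ≈ 0.682, f(0.75) ≈ 0.997, f(1.125) ≈ 0.778.
Sum = Δu · [f(0) + f(0.375) + f(0.75) + f(1.125)].
Sum ≈ 0.921.

0.921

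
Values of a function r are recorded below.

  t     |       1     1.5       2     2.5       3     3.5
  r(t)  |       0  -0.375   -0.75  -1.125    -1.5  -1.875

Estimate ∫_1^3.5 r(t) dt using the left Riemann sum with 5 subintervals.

-1.875

Δt = 0.5.
Sum = 0.5·[0 + (-0.375) + (-0.75) + (-1.125) + (-1.5)] = -1.875.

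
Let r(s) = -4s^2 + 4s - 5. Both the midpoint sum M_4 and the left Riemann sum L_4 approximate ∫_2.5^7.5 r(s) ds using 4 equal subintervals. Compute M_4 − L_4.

M_4 = -464.0625.
L_4 = -359.375.
M_4 − L_4 = -104.6875.

-104.6875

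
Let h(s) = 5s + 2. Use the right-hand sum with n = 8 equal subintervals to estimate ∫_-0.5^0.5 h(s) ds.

Δs = (0.5 − (-0.5))/8 = 0.125.
Right endpoints: -0.375, -0.25, -0.125, 0, 0.125, 0.25, 0.375, 0.5.
h(-0.375) = 0.125, h(-0.25) = 0.75, h(-0.125) = 1.375, h(0) = 2, h(0.125) = 2.625, h(0.25) = 3.25, h(0.375) = 3.875, h(0.5) = 4.5.
Sum = Δs · [h(-0.375) + h(-0.25) + h(-0.125) + ...].
Sum = 2.3125.

2.3125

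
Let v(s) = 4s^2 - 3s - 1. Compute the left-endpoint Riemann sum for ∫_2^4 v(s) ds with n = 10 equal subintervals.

Δs = (4 − 2)/10 = 0.2.
Left endpoints: 2, 2.2, 2.4, 2.6, 2.8, 3, 3.2, 3.4, 3.6, 3.8.
v(2) = 9, v(2.2) = 11.76, v(2.4) = 14.84, v(2.6) = 18.24, v(2.8) = 21.96, v(3) = 26, v(3.2) = 30.36, v(3.4) = 35.04, v(3.6) = 40.04, v(3.8) = 45.36.
Sum = Δs · [v(2) + v(2.2) + v(2.4) + ...].
Sum = 50.52.

50.52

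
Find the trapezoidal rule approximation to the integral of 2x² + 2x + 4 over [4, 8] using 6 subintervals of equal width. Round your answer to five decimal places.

363.25926

Δx = (8 − 4)/6 = 2/3.
f(4) = 44, f(14/3) = 512/9, f(16/3) = 644/9, f(6) = 88, f(20/3) = 956/9, f(22/3) = 1136/9, f(8) = 148.
T_6 = (Δx/2)·[f(x_0) + 2f(x_1) + ... + 2f(x_{5}) + f(x_6)].
Sum ≈ 363.25926.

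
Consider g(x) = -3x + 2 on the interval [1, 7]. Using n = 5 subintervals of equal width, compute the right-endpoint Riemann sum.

-70.8

Δx = (7 − 1)/5 = 1.2.
Right endpoints: 2.2, 3.4, 4.6, 5.8, 7.
g(2.2) = -4.6, g(3.4) = -8.2, g(4.6) = -11.8, g(5.8) = -15.4, g(7) = -19.
Sum = Δx · [g(2.2) + g(3.4) + g(4.6) + g(5.8) + g(7)].
Sum = -70.8.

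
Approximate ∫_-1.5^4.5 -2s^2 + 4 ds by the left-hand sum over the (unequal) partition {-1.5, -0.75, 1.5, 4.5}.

Subinterval widths: 0.75, 2.25, 3.
Left endpoints: -1.5, -0.75, 1.5.
f(-1.5) = -0.5, f(-0.75) = 2.875, f(1.5) = -0.5.
Sum = Σ Δs_i · f(s_i).
Sum = 4.59375.

4.59375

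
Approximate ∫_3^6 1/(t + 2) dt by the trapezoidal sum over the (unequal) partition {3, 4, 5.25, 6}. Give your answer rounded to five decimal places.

Subinterval widths: 1, 1.25, 0.75.
f(3) = 0.2, f(4) = 1/6, f(5.25) = 4/29, f(6) = 0.125.
On each subinterval the trapezoid contributes (Δt_i/2)·[f(t_{i-1}) + f(t_i)].
Sum ≈ 0.47231.

0.47231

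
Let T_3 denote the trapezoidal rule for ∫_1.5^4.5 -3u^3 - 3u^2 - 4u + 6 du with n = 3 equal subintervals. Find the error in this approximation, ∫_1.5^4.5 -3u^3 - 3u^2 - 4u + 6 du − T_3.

15

Exact integral: ∫_1.5^4.5 f(u) du = -409.5.
T_3 = -424.5.
Error = -409.5 − (-424.5) = 15.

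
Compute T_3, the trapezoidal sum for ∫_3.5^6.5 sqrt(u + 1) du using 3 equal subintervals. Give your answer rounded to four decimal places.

7.3247

Δu = (6.5 − 3.5)/3 = 1.
f(3.5) ≈ 2.1213, f(4.5) ≈ 2.3452, f(5.5) ≈ 2.5495, f(6.5) ≈ 2.7386.
T_3 = (Δu/2)·[f(u_0) + 2f(u_1) + 2f(u_2) + f(u_3)].
Sum ≈ 7.3247.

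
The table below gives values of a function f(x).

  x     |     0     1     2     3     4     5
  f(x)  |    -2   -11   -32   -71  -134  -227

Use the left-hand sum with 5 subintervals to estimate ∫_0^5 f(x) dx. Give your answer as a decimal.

-250

Δx = 1.
Sum = 1·[(-2) + (-11) + (-32) + (-71) + (-134)] = -250.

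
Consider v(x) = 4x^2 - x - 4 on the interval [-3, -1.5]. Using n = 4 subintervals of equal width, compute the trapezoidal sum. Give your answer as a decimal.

29.015625

Δx = (-1.5 − (-3))/4 = 0.375.
v(-3) = 35, v(-2.625) = 26.1875, v(-2.25) = 18.5, v(-1.875) = 11.9375, v(-1.5) = 6.5.
T_4 = (Δx/2)·[v(x_0) + 2v(x_1) + 2v(x_2) + 2v(x_3) + v(x_4)].
Sum = 29.015625.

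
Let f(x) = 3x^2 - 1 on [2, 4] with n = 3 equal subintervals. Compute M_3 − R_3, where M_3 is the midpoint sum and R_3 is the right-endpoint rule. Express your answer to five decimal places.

M_3 ≈ 53.7777778.
R_3 ≈ 66.4444444.
M_3 − R_3 ≈ -12.66667.

-12.66667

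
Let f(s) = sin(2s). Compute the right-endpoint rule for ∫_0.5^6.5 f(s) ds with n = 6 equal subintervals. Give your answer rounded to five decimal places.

-0.32852

Δs = (6.5 − 0.5)/6 = 1.
Right endpoints: 1.5, 2.5, 3.5, 4.5, 5.5, 6.5.
f(1.5) ≈ 0.14112, f(2.5) ≈ -0.95892, f(3.5) ≈ 0.65699, f(4.5) ≈ 0.41212, f(5.5) ≈ -0.99999, f(6.5) ≈ 0.42017.
Sum = Δs · [f(1.5) + f(2.5) + f(3.5) + ...].
Sum ≈ -0.32852.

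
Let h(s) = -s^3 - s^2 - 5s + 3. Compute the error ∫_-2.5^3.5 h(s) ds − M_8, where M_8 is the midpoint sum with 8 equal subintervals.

Exact integral: ∫_-2.5^3.5 h(s) ds = -44.25.
M_8 = -43.546875.
Error = -44.25 − (-43.546875) = -0.703125.

-0.703125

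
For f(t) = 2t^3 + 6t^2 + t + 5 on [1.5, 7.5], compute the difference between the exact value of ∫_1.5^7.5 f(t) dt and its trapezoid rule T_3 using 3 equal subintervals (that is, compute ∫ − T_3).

Exact integral: ∫_1.5^7.5 f(t) dt = 2473.5.
T_3 = 2605.5.
Error = 2473.5 − 2605.5 = -132.

-132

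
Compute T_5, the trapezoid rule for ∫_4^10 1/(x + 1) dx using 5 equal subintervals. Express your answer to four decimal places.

0.7922

Δx = (10 − 4)/5 = 1.2.
f(4) = 0.2, f(5.2) = 5/31, f(6.4) = 5/37, f(7.6) = 5/43, f(8.8) = 5/49, f(10) = 1/11.
T_5 = (Δx/2)·[f(x_0) + 2f(x_1) + ... + 2f(x_{4}) + f(x_5)].
Sum ≈ 0.7922.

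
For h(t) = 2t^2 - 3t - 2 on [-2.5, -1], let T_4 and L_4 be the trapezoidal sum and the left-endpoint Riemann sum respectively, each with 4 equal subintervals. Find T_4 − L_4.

T_4 = 14.6953125.
L_4 = 17.5078125.
T_4 − L_4 = -2.8125.

-2.8125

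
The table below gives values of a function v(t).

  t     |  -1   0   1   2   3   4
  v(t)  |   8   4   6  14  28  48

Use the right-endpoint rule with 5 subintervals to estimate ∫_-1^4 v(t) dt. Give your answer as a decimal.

Δt = 1.
Sum = 1·[4 + 6 + 14 + 28 + 48] = 100.

100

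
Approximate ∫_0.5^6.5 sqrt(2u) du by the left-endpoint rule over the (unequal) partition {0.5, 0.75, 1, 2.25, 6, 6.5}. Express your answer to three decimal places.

Subinterval widths: 0.25, 0.25, 1.25, 3.75, 0.5.
Left endpoints: 0.5, 0.75, 1, 2.25, 6.
f(0.5) ≈ 1.000, f(0.75) ≈ 1.225, f(1) ≈ 1.414, f(2.25) ≈ 2.121, f(6) ≈ 3.464.
Sum = Σ Δu_i · f(u_i).
Sum ≈ 12.011.

12.011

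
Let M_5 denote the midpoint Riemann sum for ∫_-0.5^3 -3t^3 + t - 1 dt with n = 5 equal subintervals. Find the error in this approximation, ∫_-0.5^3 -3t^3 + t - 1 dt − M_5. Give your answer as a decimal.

-1.6078125

Exact integral: ∫_-0.5^3 f(t) dt = -59.828125.
M_5 = -58.2203125.
Error = -59.828125 − (-58.2203125) = -1.6078125.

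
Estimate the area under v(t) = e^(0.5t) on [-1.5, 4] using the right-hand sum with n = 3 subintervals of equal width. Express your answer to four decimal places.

21.1290

Δt = (4 − (-1.5))/3 = 11/6.
Right endpoints: 1/3, 13/6, 4.
v(1/3) ≈ 1.1814, v(13/6) ≈ 2.9545, v(4) ≈ 7.3891.
Sum = Δt · [v(1/3) + v(13/6) + v(4)].
Sum ≈ 21.1290.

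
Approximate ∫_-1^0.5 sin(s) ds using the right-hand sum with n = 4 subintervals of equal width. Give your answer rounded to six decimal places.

Δs = (0.5 − (-1))/4 = 0.375.
Right endpoints: -0.625, -0.25, 0.125, 0.5.
f(-0.625) ≈ -0.585097, f(-0.25) ≈ -0.247404, f(0.125) ≈ 0.124675, f(0.5) ≈ 0.479426.
Sum = Δs · [f(-0.625) + f(-0.25) + f(0.125) + f(0.5)].
Sum ≈ -0.085650.

-0.085650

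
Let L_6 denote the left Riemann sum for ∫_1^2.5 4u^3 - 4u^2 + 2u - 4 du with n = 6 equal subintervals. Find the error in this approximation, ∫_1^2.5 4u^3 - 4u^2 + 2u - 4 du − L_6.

Exact integral: ∫_1^2.5 f(u) du = 17.8125.
L_6 = 13.015625.
Error = 17.8125 − 13.015625 = 4.796875.

4.796875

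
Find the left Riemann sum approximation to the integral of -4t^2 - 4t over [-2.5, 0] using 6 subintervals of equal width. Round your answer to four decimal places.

Δt = (0 − (-2.5))/6 = 5/12.
Left endpoints: -2.5, -25/12, -5/3, -1.25, -5/6, -5/12.
f(-2.5) = -15, f(-25/12) = -325/36, f(-5/3) = -40/9, f(-1.25) = -1.25, f(-5/6) = 5/9, f(-5/12) = 35/36.
Sum = Δt · [f(-2.5) + f(-25/12) + f(-5/3) + ...].
Sum ≈ -11.7477.

-11.7477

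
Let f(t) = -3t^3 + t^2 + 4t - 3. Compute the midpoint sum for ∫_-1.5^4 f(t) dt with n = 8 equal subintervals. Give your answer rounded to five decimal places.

Δt = (4 − (-1.5))/8 = 0.6875.
Midpoints: -1.15625, -0.46875, 0.21875, 0.90625, 1.59375, 2.28125, 2.96875, 3.65625.
f(-1.15625) = -54089/32768, f(-0.46875) = -142419/32768, f(0.21875) = -69093/32768, f(0.90625) = -25775/32768, f(1.59375) = -204129/32768, f(2.28125) = -795819/32768, f(2.96875) = -1992509/32768, f(3.65625) = -3985863/32768.
Sum = Δt · [f(-1.15625) + f(-0.46875) + f(0.21875) + ...].
Sum ≈ -152.52429.

-152.52429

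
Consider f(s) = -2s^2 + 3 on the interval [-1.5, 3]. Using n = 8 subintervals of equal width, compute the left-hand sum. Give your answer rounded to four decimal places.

-3.4277

Δs = (3 − (-1.5))/8 = 0.5625.
Left endpoints: -1.5, -0.9375, -0.375, 0.1875, 0.75, 1.3125, 1.875, 2.4375.
f(-1.5) = -1.5, f(-0.9375) = 1.2421875, f(-0.375) = 2.71875, f(0.1875) = 2.9296875, f(0.75) = 1.875, f(1.3125) = -0.4453125, f(1.875) = -4.03125, f(2.4375) = -8.8828125.
Sum = Δs · [f(-1.5) + f(-0.9375) + f(-0.375) + ...].
Sum ≈ -3.4277.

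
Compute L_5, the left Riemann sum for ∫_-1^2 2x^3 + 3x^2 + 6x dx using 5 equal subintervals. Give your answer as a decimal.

Δx = (2 − (-1))/5 = 0.6.
Left endpoints: -1, -0.4, 0.2, 0.8, 1.4.
f(-1) = -5, f(-0.4) = -2.048, f(0.2) = 1.336, f(0.8) = 7.744, f(1.4) = 19.768.
Sum = Δx · [f(-1) + f(-0.4) + f(0.2) + f(0.8) + f(1.4)].
Sum = 13.08.

13.08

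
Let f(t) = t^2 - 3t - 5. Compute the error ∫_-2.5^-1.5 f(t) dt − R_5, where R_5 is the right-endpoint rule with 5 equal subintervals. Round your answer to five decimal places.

0.69333

Exact integral: ∫_-2.5^-1.5 f(t) dt ≈ 5.0833333.
R_5 = 4.39.
Error ≈ 5.0833333 − 4.39 ≈ 0.69333.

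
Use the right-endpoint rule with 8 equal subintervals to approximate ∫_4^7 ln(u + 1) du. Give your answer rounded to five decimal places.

Δu = (7 − 4)/8 = 0.375.
Right endpoints: 4.375, 4.75, 5.125, 5.5, 5.875, 6.25, 6.625, 7.
f(4.375) ≈ 1.68176, f(4.75) ≈ 1.74920, f(5.125) ≈ 1.81238, f(5.5) ≈ 1.87180, f(5.875) ≈ 1.92789, f(6.25) ≈ 1.98100, f(6.625) ≈ 2.03143, f(7) ≈ 2.07944.
Sum = Δu · [f(4.375) + f(4.75) + f(5.125) + ...].
Sum ≈ 5.67559.

5.67559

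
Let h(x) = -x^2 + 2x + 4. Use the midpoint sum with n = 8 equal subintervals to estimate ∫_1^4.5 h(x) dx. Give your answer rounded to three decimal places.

Δx = (4.5 − 1)/8 = 0.4375.
Midpoints: 1.21875, 1.65625, 2.09375, 2.53125, 2.96875, 3.40625, 3.84375, 4.28125.
h(1.21875) = 5071/1024, h(1.65625) = 4679/1024, h(2.09375) = 3895/1024, h(2.53125) = 2719/1024, h(2.96875) = 1151/1024, h(3.40625) = -809/1024, h(3.84375) = -3161/1024, h(4.28125) = -5905/1024.
Sum = Δx · [h(1.21875) + h(1.65625) + h(2.09375) + ...].
Sum ≈ 3.264.

3.264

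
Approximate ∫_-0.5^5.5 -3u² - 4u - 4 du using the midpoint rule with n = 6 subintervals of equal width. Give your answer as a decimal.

Δu = (5.5 − (-0.5))/6 = 1.
Midpoints: 0, 1, 2, 3, 4, 5.
f(0) = -4, f(1) = -11, f(2) = -24, f(3) = -43, f(4) = -68, f(5) = -99.
Sum = Δu · [f(0) + f(1) + f(2) + ...].
Sum = -249.

-249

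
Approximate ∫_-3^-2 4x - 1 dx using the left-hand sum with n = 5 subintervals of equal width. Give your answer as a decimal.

Δx = (-2 − (-3))/5 = 0.2.
Left endpoints: -3, -2.8, -2.6, -2.4, -2.2.
f(-3) = -13, f(-2.8) = -12.2, f(-2.6) = -11.4, f(-2.4) = -10.6, f(-2.2) = -9.8.
Sum = Δx · [f(-3) + f(-2.8) + f(-2.6) + f(-2.4) + f(-2.2)].
Sum = -11.4.

-11.4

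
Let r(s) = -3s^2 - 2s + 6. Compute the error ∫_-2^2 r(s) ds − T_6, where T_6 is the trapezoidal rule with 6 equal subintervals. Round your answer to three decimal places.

0.889

Exact integral: ∫_-2^2 r(s) ds = 8.
T_6 ≈ 7.11111.
Error ≈ 8 − 7.11111 ≈ 0.889.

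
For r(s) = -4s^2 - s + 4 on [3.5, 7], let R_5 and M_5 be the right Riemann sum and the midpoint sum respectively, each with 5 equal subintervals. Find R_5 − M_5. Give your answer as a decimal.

R_5 = -458.36.
M_5 = -403.97.
R_5 − M_5 = -54.39.

-54.39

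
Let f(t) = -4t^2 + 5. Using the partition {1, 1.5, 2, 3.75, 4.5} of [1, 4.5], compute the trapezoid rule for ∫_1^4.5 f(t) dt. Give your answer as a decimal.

-106.6875

Subinterval widths: 0.5, 0.5, 1.75, 0.75.
f(1) = 1, f(1.5) = -4, f(2) = -11, f(3.75) = -51.25, f(4.5) = -76.
On each subinterval the trapezoid contributes (Δt_i/2)·[f(t_{i-1}) + f(t_i)].
Sum = -106.6875.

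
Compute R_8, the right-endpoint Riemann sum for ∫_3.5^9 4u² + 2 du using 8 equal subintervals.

1022.09765625

Δu = (9 − 3.5)/8 = 0.6875.
Right endpoints: 4.1875, 4.875, 5.5625, 6.25, 6.9375, 7.625, 8.3125, 9.
f(4.1875) = 72.140625, f(4.875) = 97.0625, f(5.5625) = 125.765625, f(6.25) = 158.25, f(6.9375) = 194.515625, f(7.625) = 234.5625, f(8.3125) = 278.390625, f(9) = 326.
Sum = Δu · [f(4.1875) + f(4.875) + f(5.5625) + ...].
Sum = 1022.09765625.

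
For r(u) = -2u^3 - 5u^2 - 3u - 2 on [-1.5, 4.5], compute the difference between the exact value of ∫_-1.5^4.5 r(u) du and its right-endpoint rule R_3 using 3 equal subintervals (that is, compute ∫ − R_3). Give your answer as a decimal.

353

Exact integral: ∫_-1.5^4.5 r(u) du = -399.
R_3 = -752.
Error = -399 − (-752) = 353.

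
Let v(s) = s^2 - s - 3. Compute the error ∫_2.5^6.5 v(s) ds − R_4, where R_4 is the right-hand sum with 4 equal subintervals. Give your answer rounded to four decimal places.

-16.6667

Exact integral: ∫_2.5^6.5 v(s) ds ≈ 56.333333.
R_4 = 73.
Error ≈ 56.333333 − 73 ≈ -16.6667.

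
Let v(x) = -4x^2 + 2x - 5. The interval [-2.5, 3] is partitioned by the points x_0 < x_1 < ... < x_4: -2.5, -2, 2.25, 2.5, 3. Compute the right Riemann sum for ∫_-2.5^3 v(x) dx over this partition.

-124.4375

Subinterval widths: 0.5, 4.25, 0.25, 0.5.
Right endpoints: -2, 2.25, 2.5, 3.
v(-2) = -25, v(2.25) = -20.75, v(2.5) = -25, v(3) = -35.
Sum = Σ Δx_i · v(x_i).
Sum = -124.4375.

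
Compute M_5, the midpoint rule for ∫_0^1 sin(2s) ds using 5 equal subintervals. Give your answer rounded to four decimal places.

0.7128

Δs = (1 − 0)/5 = 0.2.
Midpoints: 0.1, 0.3, 0.5, 0.7, 0.9.
f(0.1) ≈ 0.1987, f(0.3) ≈ 0.5646, f(0.5) ≈ 0.8415, f(0.7) ≈ 0.9854, f(0.9) ≈ 0.9738.
Sum = Δs · [f(0.1) + f(0.3) + f(0.5) + f(0.7) + f(0.9)].
Sum ≈ 0.7128.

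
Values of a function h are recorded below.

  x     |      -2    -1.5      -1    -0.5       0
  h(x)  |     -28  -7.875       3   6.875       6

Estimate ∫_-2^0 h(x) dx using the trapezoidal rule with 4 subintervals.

Δx = 0.5.
T_4 = (0.5/2)·[(-28) + 2·(-7.875) + 2·3 + 2·6.875 + 6] = -4.5.

-4.5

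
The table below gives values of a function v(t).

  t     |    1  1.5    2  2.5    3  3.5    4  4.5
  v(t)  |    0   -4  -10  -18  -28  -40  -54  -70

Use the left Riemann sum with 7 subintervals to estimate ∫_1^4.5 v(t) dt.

Δt = 0.5.
Sum = 0.5·[0 + (-4) + (-10) + (-18) + (-28) + (-40) + (-54)] = -77.

-77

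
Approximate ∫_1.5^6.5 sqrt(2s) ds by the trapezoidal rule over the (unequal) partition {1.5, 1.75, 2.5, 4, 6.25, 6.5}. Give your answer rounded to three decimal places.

Subinterval widths: 0.25, 0.75, 1.5, 2.25, 0.25.
f(1.5) ≈ 1.732, f(1.75) ≈ 1.871, f(2.5) ≈ 2.236, f(4) ≈ 2.828, f(6.25) ≈ 3.536, f(6.5) ≈ 3.606.
On each subinterval the trapezoid contributes (Δs_i/2)·[f(s_{i-1}) + f(s_i)].
Sum ≈ 13.841.

13.841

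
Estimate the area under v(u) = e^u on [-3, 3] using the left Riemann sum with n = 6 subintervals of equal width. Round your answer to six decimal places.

11.660340

Δu = (3 − (-3))/6 = 1.
Left endpoints: -3, -2, -1, 0, 1, 2.
v(-3) ≈ 0.049787, v(-2) ≈ 0.135335, v(-1) ≈ 0.367879, v(0) ≈ 1.000000, v(1) ≈ 2.718282, v(2) ≈ 7.389056.
Sum = Δu · [v(-3) + v(-2) + v(-1) + ...].
Sum ≈ 11.660340.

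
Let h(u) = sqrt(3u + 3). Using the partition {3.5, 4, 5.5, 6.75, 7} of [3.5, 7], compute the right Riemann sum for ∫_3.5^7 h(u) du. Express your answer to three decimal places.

15.812

Subinterval widths: 0.5, 1.5, 1.25, 0.25.
Right endpoints: 4, 5.5, 6.75, 7.
h(4) ≈ 3.873, h(5.5) ≈ 4.416, h(6.75) ≈ 4.822, h(7) ≈ 4.899.
Sum = Σ Δu_i · h(u_i).
Sum ≈ 15.812.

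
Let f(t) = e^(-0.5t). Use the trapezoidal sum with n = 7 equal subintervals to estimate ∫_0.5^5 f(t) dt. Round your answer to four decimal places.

Δt = (5 − 0.5)/7 = 9/14.
f(0.5) ≈ 0.7788, f(8/7) ≈ 0.5647, f(25/14) ≈ 0.4095, f(17/7) ≈ 0.2969, f(43/14) ≈ 0.2153, f(26/7) ≈ 0.1561, f(61/14) ≈ 0.1132, f(5) ≈ 0.0821.
T_7 = (Δt/2)·[f(t_0) + 2f(t_1) + ... + 2f(t_{6}) + f(t_7)].
Sum ≈ 1.4054.

1.4054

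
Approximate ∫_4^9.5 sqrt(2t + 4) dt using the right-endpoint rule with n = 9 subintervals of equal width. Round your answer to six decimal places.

23.316059

Δt = (9.5 − 4)/9 = 11/18.
Right endpoints: 83/18, 47/9, 35/6, 58/9, 127/18, 23/3, 149/18, 80/9, 9.5.
f(83/18) ≈ 3.636237, f(47/9) ≈ 3.800585, f(35/6) ≈ 3.958114, f(58/9) ≈ 4.109609, f(127/18) ≈ 4.255715, f(23/3) ≈ 4.396969, f(149/18) ≈ 4.533824, f(80/9) ≈ 4.666667, f(9.5) ≈ 4.795832.
Sum = Δt · [f(83/18) + f(47/9) + f(35/6) + ...].
Sum ≈ 23.316059.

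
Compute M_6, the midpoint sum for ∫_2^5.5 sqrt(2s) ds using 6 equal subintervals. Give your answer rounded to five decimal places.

Δs = (5.5 − 2)/6 = 7/12.
Midpoints: 55/24, 2.875, 83/24, 97/24, 4.625, 125/24.
f(55/24) ≈ 2.14087, f(2.875) ≈ 2.39792, f(83/24) ≈ 2.62996, f(97/24) ≈ 2.84312, f(4.625) ≈ 3.04138, f(125/24) ≈ 3.22749.
Sum = Δs · [f(55/24) + f(2.875) + f(83/24) + ...].
Sum ≈ 9.49709.

9.49709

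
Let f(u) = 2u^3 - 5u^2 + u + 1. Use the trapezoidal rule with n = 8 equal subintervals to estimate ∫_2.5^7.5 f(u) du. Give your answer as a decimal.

923.5546875

Δu = (7.5 − 2.5)/8 = 0.625.
f(2.5) = 3.5, f(3.125) = 16.33203125, f(3.75) = 39.90625, f(4.375) = 77.15234375, f(5) = 131, f(5.625) = 204.37890625, f(6.25) = 300.21875, f(6.875) = 421.44921875, f(7.5) = 571.
T_8 = (Δu/2)·[f(u_0) + 2f(u_1) + ... + 2f(u_{7}) + f(u_8)].
Sum = 923.5546875.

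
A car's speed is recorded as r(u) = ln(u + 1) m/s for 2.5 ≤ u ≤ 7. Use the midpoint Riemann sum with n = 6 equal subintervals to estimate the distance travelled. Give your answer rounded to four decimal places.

7.7546

Δu = (7 − 2.5)/6 = 0.75.
Midpoints: 2.875, 3.625, 4.375, 5.125, 5.875, 6.625.
r(2.875) ≈ 1.3545, r(3.625) ≈ 1.5315, r(4.375) ≈ 1.6818, r(5.125) ≈ 1.8124, r(5.875) ≈ 1.9279, r(6.625) ≈ 2.0314.
Sum = Δu · [r(2.875) + r(3.625) + r(4.375) + ...].
Sum ≈ 7.7546.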